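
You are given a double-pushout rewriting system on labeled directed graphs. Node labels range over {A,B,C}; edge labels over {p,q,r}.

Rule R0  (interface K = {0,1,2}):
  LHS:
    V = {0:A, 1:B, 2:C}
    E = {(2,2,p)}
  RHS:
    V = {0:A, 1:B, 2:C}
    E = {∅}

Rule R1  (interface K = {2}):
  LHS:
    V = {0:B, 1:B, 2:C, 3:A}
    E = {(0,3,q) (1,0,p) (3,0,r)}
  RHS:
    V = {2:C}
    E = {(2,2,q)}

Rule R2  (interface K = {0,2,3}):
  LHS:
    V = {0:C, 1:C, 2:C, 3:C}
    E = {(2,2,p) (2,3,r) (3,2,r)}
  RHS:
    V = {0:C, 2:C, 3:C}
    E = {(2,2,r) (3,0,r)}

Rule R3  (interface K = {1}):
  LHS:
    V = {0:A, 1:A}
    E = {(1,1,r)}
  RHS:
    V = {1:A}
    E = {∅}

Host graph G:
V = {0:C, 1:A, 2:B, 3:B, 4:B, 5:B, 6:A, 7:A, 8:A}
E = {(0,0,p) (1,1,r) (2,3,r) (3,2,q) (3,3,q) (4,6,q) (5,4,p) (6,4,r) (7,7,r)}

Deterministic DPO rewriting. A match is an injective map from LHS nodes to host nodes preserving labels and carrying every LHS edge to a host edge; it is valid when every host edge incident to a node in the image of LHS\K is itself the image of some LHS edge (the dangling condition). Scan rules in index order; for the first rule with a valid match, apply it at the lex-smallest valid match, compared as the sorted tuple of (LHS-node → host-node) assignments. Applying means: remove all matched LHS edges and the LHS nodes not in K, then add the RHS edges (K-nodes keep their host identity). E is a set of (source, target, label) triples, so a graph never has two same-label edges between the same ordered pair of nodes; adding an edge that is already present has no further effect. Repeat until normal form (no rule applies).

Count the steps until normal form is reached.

Answer: 4

Rewrite trace:
initial: |V|=9 |E|=9  E = 0-p->0 1-r->1 2-r->3 3-q->2 3-q->3 4-q->6 5-p->4 6-r->4 7-r->7
step 1: apply R0 at {0↦1, 1↦2, 2↦0}  → |V|=9 |E|=8  E = 1-r->1 2-r->3 3-q->2 3-q->3 4-q->6 5-p->4 6-r->4 7-r->7
step 2: apply R1 at {0↦4, 1↦5, 2↦0, 3↦6}  → |V|=6 |E|=6  E = 0-q->0 1-r->1 2-r->3 3-q->2 3-q->3 7-r->7
step 3: apply R3 at {0↦8, 1↦1}  → |V|=5 |E|=5  E = 0-q->0 2-r->3 3-q->2 3-q->3 7-r->7
step 4: apply R3 at {0↦1, 1↦7}  → |V|=4 |E|=4  E = 0-q->0 2-r->3 3-q->2 3-q->3
normal form: no rule applies after step 4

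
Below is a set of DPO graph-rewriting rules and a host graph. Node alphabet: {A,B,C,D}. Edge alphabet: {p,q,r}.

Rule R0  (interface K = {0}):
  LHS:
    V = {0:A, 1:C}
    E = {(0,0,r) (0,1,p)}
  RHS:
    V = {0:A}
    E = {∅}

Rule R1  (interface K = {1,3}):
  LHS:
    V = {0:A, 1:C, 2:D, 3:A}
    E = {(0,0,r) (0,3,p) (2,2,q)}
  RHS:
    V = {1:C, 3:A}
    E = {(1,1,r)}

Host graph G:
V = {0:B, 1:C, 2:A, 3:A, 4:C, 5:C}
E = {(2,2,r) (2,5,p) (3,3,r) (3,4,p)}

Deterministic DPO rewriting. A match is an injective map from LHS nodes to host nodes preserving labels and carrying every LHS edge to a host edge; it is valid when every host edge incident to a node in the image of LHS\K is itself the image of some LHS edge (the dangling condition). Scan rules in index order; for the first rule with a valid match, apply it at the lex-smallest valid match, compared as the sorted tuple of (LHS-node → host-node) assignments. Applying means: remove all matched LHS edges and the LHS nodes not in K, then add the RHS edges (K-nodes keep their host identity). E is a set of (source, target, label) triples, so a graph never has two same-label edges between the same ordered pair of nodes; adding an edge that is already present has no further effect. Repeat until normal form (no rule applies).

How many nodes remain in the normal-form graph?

start.  V:6 E:4  edges: 2-r->2 2-p->5 3-r->3 3-p->4
1. fire R0 via {0↦2, 1↦5}  →  V:5 E:2  edges: 3-r->3 3-p->4
2. fire R0 via {0↦3, 1↦4}  →  V:4 E:0  edges: ∅
normal form: no rule applies after step 2
NF nodes: {0:B, 1:C, 2:A, 3:A}

Answer: 4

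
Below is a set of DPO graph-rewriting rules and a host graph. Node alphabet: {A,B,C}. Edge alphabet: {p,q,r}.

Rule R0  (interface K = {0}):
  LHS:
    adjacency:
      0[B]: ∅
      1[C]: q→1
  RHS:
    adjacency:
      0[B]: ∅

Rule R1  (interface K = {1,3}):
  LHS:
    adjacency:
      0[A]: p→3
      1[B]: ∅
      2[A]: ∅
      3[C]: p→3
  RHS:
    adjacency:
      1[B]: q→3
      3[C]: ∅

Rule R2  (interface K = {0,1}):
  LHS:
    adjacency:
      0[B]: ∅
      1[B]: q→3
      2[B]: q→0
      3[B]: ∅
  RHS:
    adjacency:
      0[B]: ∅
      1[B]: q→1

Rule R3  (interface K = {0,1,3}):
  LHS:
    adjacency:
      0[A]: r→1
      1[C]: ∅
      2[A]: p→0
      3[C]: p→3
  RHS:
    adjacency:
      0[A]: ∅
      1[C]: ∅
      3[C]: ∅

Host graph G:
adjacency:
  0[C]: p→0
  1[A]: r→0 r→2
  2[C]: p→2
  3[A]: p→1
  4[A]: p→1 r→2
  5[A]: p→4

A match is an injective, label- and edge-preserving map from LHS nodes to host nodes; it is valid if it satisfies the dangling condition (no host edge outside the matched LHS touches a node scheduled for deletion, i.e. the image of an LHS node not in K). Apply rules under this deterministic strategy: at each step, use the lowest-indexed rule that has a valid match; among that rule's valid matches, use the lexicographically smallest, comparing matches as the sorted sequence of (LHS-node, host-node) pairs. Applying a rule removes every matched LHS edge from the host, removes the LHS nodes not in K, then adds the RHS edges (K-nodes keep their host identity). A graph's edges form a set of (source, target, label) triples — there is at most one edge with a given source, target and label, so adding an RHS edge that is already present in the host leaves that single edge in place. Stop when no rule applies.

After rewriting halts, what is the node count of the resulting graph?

Answer: 4

Derivation:
start.  V:6 E:8  edges: 0-p->0 1-r->0 1-r->2 2-p->2 3-p->1 4-p->1 4-r->2 5-p->4
1. fire R3 via {0↦1, 1↦0, 2↦3, 3↦2}  →  V:5 E:5  edges: 0-p->0 1-r->2 4-p->1 4-r->2 5-p->4
2. fire R3 via {0↦4, 1↦2, 2↦5, 3↦0}  →  V:4 E:2  edges: 1-r->2 4-p->1
halt: no rule applies after step 2
NF nodes: {0:C, 1:A, 2:C, 4:A}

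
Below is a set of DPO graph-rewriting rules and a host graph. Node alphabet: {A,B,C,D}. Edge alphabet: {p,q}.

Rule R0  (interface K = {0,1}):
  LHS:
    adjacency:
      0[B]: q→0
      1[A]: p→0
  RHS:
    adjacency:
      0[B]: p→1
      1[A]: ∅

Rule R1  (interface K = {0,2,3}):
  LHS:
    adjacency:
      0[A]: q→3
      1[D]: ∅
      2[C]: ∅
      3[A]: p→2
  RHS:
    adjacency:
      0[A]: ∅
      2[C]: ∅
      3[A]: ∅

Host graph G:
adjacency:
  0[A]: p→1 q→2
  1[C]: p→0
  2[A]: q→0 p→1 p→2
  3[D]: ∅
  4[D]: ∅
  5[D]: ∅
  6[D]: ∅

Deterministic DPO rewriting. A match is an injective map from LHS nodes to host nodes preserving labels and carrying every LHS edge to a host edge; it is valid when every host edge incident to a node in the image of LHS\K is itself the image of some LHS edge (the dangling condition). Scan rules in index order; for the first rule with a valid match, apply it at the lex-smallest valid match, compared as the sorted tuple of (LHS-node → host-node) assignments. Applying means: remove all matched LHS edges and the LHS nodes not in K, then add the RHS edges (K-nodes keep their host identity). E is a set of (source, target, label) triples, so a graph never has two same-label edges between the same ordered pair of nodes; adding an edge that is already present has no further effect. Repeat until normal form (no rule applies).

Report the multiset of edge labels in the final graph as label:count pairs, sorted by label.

Answer: p:2

Derivation:
initial: |V|=7 |E|=6  E = 0-p->1 0-q->2 1-p->0 2-q->0 2-p->1 2-p->2
step 1: apply R1 at {0↦0, 1↦3, 2↦1, 3↦2}  → |V|=6 |E|=4  E = 0-p->1 1-p->0 2-q->0 2-p->2
step 2: apply R1 at {0↦2, 1↦4, 2↦1, 3↦0}  → |V|=5 |E|=2  E = 1-p->0 2-p->2
halt: no rule applies after step 2
NF edges: [(1, 0, 'p'), (2, 2, 'p')]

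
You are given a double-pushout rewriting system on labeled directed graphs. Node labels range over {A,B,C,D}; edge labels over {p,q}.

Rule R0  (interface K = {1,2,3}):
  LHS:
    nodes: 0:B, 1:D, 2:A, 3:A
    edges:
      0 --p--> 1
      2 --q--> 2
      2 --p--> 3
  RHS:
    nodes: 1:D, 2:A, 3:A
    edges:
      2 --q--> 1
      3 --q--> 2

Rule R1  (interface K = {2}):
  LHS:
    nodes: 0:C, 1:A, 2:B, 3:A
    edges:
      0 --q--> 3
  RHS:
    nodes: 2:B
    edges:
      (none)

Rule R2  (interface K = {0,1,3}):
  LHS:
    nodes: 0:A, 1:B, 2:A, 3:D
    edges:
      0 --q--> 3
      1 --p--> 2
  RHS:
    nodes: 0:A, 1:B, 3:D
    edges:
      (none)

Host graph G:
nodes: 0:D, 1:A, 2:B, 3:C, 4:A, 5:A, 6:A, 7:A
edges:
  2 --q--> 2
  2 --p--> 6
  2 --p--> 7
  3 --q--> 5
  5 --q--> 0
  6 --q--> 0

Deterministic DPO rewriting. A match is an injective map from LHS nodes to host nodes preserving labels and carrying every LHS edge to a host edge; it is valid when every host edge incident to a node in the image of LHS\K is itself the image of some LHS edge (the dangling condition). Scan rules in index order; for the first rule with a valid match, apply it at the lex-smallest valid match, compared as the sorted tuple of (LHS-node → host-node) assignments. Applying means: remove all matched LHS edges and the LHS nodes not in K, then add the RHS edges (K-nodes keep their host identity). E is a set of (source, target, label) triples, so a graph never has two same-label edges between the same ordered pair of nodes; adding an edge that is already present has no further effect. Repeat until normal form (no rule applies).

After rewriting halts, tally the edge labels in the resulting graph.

Answer: p:1 q:2

Derivation:
initial: |V|=8 |E|=6  E = 2-q->2 2-p->6 2-p->7 3-q->5 5-q->0 6-q->0
step 1: apply R2 at {0↦5, 1↦2, 2↦7, 3↦0}  → |V|=7 |E|=4  E = 2-q->2 2-p->6 3-q->5 6-q->0
step 2: apply R1 at {0↦3, 1↦1, 2↦2, 3↦5}  → |V|=4 |E|=3  E = 2-q->2 2-p->6 6-q->0
halt: no rule applies after step 2
NF edges: [(2, 2, 'q'), (2, 6, 'p'), (6, 0, 'q')]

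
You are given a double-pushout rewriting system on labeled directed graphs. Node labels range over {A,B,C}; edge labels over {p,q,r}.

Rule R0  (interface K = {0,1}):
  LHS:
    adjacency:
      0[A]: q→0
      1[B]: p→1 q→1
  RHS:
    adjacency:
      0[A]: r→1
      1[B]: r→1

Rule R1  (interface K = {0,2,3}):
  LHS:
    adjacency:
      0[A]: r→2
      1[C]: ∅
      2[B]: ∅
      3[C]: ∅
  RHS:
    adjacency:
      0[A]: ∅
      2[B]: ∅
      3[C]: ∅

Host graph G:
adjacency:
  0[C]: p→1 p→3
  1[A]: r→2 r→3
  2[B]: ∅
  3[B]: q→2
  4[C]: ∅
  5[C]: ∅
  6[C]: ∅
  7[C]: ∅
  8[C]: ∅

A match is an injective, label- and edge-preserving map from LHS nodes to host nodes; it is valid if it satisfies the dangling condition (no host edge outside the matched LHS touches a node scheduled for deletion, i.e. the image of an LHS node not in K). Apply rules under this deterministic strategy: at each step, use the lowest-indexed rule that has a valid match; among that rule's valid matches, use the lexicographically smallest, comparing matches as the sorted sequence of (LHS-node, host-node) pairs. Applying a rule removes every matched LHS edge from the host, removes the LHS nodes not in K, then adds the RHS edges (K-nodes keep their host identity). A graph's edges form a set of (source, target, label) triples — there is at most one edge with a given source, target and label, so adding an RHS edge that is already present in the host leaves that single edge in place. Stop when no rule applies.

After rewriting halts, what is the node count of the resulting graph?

Answer: 7

Rewrite trace:
[0] host  ⇒  9 nodes, 5 edges  {0-p->1 0-p->3 1-r->2 1-r->3 3-q->2}
[1] R1 @ {0↦1, 1↦4, 2↦2, 3↦0}  ⇒  8 nodes, 4 edges  {0-p->1 0-p->3 1-r->3 3-q->2}
[2] R1 @ {0↦1, 1↦5, 2↦3, 3↦0}  ⇒  7 nodes, 3 edges  {0-p->1 0-p->3 3-q->2}
halt: no rule applies after step 2
NF nodes: {0:C, 1:A, 2:B, 3:B, 6:C, 7:C, 8:C}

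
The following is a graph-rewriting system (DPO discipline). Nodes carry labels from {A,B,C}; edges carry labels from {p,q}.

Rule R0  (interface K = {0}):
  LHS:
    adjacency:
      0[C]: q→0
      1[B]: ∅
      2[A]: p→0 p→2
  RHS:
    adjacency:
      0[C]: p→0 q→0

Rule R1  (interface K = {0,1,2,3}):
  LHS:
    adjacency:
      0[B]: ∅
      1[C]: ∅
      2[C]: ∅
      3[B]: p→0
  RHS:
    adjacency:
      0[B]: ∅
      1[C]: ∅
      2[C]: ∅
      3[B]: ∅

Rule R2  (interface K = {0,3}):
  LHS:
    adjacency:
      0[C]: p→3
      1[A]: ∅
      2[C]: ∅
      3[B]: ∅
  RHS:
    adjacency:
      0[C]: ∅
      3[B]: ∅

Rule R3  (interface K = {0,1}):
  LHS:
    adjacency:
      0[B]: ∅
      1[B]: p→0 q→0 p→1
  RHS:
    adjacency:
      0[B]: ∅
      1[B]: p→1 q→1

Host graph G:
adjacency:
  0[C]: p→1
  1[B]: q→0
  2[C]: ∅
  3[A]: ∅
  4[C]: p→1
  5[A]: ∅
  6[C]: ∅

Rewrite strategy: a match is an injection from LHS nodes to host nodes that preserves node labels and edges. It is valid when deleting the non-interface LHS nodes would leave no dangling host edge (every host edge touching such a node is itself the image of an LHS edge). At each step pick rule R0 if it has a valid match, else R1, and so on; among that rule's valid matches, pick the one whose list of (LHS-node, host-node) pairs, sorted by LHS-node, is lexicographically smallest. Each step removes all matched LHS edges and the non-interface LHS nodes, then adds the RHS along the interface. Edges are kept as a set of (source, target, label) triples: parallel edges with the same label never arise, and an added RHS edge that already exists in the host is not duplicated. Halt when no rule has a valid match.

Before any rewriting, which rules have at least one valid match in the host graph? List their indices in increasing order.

Answer: [R2]

Steps:
R0: no valid match — LHS pattern not found
R1: no valid match — LHS pattern not found
R2: 8 valid matches — {0↦0, 1↦3, 2↦2, 3↦1}, {0↦0, 1↦3, 2↦6, 3↦1}, {0↦0, 1↦5, 2↦2, 3↦1} (+5 more)
R3: no valid match — LHS pattern not found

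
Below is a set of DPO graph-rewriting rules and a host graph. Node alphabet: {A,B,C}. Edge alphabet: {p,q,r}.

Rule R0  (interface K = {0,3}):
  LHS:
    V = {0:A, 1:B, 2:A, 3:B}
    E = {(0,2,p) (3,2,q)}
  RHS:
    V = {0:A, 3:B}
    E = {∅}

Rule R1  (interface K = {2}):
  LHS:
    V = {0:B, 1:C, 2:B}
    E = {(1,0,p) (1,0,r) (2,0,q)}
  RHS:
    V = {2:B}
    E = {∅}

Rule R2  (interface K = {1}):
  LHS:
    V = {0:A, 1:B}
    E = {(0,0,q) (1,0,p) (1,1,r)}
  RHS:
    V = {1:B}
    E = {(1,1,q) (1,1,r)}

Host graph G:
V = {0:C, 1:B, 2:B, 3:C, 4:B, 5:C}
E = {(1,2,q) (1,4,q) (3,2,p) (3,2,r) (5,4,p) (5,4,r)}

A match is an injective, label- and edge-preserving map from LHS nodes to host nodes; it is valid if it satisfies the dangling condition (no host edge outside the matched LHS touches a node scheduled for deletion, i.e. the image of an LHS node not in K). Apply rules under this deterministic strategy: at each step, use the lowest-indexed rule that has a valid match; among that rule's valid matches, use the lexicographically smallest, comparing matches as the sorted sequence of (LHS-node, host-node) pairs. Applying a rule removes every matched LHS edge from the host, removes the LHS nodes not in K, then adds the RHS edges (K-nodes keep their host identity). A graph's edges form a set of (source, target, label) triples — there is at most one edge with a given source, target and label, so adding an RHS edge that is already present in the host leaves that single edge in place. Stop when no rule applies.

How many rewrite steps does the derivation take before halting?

Answer: 2

Rewrite trace:
start.  V:6 E:6  edges: 1-q->2 1-q->4 3-p->2 3-r->2 5-p->4 5-r->4
1. fire R1 via {0↦2, 1↦3, 2↦1}  →  V:4 E:3  edges: 1-q->4 5-p->4 5-r->4
2. fire R1 via {0↦4, 1↦5, 2↦1}  →  V:2 E:0  edges: ∅
halt: no rule applies after step 2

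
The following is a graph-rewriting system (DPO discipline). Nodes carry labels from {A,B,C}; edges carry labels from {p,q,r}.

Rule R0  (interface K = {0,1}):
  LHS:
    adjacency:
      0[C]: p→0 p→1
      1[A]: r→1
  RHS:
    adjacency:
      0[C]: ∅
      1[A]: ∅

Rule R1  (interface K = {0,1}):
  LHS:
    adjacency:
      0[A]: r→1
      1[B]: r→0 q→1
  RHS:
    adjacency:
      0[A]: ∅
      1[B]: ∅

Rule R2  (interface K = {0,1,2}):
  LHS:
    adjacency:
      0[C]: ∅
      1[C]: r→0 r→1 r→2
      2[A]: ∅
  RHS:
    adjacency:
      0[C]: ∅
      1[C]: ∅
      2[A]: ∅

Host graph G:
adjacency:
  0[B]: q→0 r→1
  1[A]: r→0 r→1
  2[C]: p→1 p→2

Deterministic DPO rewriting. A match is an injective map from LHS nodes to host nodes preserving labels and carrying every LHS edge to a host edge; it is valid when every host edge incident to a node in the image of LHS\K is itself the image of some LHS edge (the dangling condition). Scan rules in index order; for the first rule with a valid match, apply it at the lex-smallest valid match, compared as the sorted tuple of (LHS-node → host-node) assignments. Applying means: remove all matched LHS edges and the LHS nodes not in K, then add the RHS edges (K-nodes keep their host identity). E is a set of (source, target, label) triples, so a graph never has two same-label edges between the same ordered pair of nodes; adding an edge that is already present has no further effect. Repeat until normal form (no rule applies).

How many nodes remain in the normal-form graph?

start.  V:3 E:6  edges: 0-q->0 0-r->1 1-r->0 1-r->1 2-p->1 2-p->2
1. fire R0 via {0↦2, 1↦1}  →  V:3 E:3  edges: 0-q->0 0-r->1 1-r->0
2. fire R1 via {0↦1, 1↦0}  →  V:3 E:0  edges: ∅
halt: no rule applies after step 2
NF nodes: {0:B, 1:A, 2:C}

Answer: 3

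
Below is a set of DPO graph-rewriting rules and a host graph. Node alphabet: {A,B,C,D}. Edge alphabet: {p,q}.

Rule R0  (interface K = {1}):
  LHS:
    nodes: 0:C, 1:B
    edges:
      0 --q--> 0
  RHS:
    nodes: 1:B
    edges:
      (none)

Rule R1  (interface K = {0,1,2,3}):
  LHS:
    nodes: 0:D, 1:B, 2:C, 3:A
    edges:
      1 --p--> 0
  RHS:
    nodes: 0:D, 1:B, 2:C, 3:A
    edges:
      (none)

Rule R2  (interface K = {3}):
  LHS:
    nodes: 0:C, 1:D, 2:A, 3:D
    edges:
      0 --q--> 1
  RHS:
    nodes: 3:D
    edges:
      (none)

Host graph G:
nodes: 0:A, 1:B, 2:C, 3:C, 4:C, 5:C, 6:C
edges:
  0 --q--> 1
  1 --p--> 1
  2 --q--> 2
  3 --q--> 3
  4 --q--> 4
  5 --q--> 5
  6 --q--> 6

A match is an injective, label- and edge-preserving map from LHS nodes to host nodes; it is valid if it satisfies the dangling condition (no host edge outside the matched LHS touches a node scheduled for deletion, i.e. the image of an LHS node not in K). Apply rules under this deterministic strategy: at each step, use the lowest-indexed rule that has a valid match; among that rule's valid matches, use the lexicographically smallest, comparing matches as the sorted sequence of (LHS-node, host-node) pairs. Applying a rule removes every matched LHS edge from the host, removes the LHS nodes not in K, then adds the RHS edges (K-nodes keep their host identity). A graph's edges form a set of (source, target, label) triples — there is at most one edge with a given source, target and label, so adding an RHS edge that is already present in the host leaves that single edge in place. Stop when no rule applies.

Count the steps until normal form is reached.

[0] host  ⇒  7 nodes, 7 edges  {0-q->1 1-p->1 2-q->2 3-q->3 4-q->4 5-q->5 6-q->6}
[1] R0 @ {0↦2, 1↦1}  ⇒  6 nodes, 6 edges  {0-q->1 1-p->1 3-q->3 4-q->4 5-q->5 6-q->6}
[2] R0 @ {0↦3, 1↦1}  ⇒  5 nodes, 5 edges  {0-q->1 1-p->1 4-q->4 5-q->5 6-q->6}
[3] R0 @ {0↦4, 1↦1}  ⇒  4 nodes, 4 edges  {0-q->1 1-p->1 5-q->5 6-q->6}
[4] R0 @ {0↦5, 1↦1}  ⇒  3 nodes, 3 edges  {0-q->1 1-p->1 6-q->6}
[5] R0 @ {0↦6, 1↦1}  ⇒  2 nodes, 2 edges  {0-q->1 1-p->1}
final graph: no rule applies after step 5

Answer: 5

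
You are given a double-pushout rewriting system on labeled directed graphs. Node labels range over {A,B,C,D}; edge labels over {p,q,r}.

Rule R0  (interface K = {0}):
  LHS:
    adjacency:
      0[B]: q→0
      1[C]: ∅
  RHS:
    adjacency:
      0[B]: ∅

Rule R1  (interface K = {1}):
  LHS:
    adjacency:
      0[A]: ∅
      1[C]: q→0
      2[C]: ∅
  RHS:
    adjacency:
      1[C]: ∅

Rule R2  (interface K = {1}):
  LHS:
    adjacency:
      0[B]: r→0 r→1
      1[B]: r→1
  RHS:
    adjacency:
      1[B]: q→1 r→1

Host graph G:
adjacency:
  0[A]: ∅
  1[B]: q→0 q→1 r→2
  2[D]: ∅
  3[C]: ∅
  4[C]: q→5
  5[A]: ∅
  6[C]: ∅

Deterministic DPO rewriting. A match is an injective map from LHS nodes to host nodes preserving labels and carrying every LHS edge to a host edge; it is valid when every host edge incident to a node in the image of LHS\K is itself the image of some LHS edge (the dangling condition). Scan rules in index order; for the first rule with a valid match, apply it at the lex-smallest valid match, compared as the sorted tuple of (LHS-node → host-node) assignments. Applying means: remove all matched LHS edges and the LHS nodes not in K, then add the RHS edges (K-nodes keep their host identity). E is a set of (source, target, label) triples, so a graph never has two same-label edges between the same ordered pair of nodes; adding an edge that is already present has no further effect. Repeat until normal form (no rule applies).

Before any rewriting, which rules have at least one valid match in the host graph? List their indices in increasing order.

R0: 2 valid matches — {0↦1, 1↦3}, {0↦1, 1↦6}
R1: 2 valid matches — {0↦5, 1↦4, 2↦3}, {0↦5, 1↦4, 2↦6}
R2: no valid match — LHS pattern not found

Answer: [R0,R1]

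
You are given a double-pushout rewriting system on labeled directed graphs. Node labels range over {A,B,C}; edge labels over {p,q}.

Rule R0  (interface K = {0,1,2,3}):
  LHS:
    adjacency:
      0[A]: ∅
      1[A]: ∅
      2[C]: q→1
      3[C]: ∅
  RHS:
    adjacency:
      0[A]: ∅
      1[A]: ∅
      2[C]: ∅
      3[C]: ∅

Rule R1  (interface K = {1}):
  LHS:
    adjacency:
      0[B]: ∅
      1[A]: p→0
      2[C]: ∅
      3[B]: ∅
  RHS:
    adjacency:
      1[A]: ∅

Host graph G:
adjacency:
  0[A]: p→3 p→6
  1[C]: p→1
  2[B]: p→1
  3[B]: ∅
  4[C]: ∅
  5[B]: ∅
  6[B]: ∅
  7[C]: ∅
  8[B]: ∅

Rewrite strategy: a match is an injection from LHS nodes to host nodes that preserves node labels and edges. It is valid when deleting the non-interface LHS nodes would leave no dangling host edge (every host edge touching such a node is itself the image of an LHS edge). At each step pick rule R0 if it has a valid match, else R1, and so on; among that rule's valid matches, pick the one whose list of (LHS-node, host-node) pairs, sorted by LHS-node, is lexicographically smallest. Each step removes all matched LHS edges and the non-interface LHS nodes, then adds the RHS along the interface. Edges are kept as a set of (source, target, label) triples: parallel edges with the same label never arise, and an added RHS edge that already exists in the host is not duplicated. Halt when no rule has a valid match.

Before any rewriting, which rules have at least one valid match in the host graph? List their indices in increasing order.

Answer: [R1]

Rewrite trace:
R0: no valid match — LHS pattern not found
R1: 8 valid matches — {0↦3, 1↦0, 2↦4, 3↦5}, {0↦3, 1↦0, 2↦4, 3↦8}, {0↦3, 1↦0, 2↦7, 3↦5} (+5 more)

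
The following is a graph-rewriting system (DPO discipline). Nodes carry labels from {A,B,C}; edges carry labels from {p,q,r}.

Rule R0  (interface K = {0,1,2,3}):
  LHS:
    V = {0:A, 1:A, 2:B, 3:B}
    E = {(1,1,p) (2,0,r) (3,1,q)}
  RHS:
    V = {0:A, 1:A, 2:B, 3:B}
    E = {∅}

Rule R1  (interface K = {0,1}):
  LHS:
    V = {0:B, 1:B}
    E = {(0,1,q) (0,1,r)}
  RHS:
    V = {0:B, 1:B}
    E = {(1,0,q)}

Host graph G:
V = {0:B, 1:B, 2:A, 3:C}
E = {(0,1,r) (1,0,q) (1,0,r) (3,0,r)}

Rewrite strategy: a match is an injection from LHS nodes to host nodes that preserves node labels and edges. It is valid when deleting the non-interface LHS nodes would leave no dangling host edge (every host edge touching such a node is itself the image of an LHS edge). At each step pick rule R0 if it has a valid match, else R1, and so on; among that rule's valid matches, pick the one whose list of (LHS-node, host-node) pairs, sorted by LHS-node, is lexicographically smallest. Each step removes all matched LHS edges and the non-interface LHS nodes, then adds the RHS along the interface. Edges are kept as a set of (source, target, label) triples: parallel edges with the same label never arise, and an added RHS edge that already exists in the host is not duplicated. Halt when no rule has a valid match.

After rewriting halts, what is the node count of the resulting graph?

start.  V:4 E:4  edges: 0-r->1 1-q->0 1-r->0 3-r->0
1. fire R1 via {0↦1, 1↦0}  →  V:4 E:3  edges: 0-q->1 0-r->1 3-r->0
2. fire R1 via {0↦0, 1↦1}  →  V:4 E:2  edges: 1-q->0 3-r->0
final graph: no rule applies after step 2
NF nodes: {0:B, 1:B, 2:A, 3:C}

Answer: 4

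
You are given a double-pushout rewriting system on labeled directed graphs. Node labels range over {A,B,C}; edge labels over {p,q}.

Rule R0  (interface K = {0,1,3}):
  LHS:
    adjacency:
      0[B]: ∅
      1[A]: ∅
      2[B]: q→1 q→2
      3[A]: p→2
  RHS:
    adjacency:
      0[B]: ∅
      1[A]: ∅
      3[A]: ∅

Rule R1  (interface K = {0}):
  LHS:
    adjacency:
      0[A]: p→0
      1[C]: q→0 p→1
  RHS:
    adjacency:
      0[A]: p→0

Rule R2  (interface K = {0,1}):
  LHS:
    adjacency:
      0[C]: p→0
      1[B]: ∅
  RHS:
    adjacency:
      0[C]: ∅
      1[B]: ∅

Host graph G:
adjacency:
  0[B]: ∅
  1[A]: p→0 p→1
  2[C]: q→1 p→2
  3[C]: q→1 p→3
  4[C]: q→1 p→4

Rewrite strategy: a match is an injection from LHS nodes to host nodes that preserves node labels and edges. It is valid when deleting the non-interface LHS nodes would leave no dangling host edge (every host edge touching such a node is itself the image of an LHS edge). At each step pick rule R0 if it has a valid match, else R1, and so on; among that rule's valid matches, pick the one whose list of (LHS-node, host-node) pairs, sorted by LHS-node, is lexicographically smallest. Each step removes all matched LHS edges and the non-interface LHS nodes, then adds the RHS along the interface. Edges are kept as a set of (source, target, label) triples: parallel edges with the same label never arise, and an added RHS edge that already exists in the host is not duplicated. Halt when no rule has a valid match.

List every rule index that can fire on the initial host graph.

R0: no valid match — LHS pattern not found
R1: 3 valid matches — {0↦1, 1↦2}, {0↦1, 1↦3}, {0↦1, 1↦4}
R2: 3 valid matches — {0↦2, 1↦0}, {0↦3, 1↦0}, {0↦4, 1↦0}

Answer: [R1,R2]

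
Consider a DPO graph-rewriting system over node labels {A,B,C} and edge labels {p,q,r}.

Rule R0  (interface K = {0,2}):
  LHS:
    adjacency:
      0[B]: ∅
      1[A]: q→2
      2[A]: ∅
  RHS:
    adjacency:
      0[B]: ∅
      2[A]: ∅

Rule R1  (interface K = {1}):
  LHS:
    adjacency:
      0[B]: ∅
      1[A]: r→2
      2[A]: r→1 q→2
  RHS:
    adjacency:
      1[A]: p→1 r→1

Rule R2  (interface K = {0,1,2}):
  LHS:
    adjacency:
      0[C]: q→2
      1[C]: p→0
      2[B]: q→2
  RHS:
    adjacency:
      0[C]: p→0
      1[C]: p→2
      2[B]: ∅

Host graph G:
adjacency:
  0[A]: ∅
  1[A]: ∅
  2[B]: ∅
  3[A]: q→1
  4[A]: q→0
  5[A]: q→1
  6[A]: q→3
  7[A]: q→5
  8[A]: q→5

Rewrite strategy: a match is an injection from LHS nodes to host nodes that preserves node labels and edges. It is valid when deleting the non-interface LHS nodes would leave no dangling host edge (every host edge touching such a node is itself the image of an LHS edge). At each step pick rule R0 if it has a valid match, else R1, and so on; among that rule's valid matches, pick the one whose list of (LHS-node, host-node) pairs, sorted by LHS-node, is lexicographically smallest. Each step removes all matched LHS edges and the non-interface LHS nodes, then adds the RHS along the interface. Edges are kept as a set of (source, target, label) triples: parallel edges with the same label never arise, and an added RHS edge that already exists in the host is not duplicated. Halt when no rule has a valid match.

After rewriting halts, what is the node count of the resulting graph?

[0] host  ⇒  9 nodes, 6 edges  {3-q->1 4-q->0 5-q->1 6-q->3 7-q->5 8-q->5}
[1] R0 @ {0↦2, 1↦4, 2↦0}  ⇒  8 nodes, 5 edges  {3-q->1 5-q->1 6-q->3 7-q->5 8-q->5}
[2] R0 @ {0↦2, 1↦6, 2↦3}  ⇒  7 nodes, 4 edges  {3-q->1 5-q->1 7-q->5 8-q->5}
[3] R0 @ {0↦2, 1↦3, 2↦1}  ⇒  6 nodes, 3 edges  {5-q->1 7-q->5 8-q->5}
[4] R0 @ {0↦2, 1↦7, 2↦5}  ⇒  5 nodes, 2 edges  {5-q->1 8-q->5}
[5] R0 @ {0↦2, 1↦8, 2↦5}  ⇒  4 nodes, 1 edges  {5-q->1}
[6] R0 @ {0↦2, 1↦5, 2↦1}  ⇒  3 nodes, 0 edges  {∅}
final graph: no rule applies after step 6
NF nodes: {0:A, 1:A, 2:B}

Answer: 3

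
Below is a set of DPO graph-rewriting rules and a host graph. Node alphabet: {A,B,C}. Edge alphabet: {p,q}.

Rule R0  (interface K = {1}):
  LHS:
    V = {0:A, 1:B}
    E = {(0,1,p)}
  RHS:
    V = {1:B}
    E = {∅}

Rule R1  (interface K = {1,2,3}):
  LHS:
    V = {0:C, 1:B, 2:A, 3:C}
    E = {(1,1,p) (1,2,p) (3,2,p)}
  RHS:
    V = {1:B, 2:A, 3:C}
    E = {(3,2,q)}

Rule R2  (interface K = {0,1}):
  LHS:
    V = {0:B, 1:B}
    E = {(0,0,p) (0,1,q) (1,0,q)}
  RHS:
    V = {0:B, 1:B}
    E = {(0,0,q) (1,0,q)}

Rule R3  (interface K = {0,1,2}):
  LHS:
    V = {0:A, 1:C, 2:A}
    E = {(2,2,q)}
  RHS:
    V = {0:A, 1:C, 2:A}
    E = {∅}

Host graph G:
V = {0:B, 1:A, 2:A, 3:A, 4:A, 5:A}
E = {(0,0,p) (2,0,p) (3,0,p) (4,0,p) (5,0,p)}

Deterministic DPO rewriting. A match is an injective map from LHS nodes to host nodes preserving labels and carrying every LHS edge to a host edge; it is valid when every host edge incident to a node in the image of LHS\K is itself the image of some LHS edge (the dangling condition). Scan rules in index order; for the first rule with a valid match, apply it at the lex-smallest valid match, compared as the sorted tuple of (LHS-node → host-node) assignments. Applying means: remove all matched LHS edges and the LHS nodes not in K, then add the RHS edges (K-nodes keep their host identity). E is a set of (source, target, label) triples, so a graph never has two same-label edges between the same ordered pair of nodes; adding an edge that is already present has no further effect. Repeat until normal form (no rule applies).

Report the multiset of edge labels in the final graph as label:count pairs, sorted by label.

Answer: p:1

Derivation:
start.  V:6 E:5  edges: 0-p->0 2-p->0 3-p->0 4-p->0 5-p->0
1. fire R0 via {0↦2, 1↦0}  →  V:5 E:4  edges: 0-p->0 3-p->0 4-p->0 5-p->0
2. fire R0 via {0↦3, 1↦0}  →  V:4 E:3  edges: 0-p->0 4-p->0 5-p->0
3. fire R0 via {0↦4, 1↦0}  →  V:3 E:2  edges: 0-p->0 5-p->0
4. fire R0 via {0↦5, 1↦0}  →  V:2 E:1  edges: 0-p->0
halt: no rule applies after step 4
NF edges: [(0, 0, 'p')]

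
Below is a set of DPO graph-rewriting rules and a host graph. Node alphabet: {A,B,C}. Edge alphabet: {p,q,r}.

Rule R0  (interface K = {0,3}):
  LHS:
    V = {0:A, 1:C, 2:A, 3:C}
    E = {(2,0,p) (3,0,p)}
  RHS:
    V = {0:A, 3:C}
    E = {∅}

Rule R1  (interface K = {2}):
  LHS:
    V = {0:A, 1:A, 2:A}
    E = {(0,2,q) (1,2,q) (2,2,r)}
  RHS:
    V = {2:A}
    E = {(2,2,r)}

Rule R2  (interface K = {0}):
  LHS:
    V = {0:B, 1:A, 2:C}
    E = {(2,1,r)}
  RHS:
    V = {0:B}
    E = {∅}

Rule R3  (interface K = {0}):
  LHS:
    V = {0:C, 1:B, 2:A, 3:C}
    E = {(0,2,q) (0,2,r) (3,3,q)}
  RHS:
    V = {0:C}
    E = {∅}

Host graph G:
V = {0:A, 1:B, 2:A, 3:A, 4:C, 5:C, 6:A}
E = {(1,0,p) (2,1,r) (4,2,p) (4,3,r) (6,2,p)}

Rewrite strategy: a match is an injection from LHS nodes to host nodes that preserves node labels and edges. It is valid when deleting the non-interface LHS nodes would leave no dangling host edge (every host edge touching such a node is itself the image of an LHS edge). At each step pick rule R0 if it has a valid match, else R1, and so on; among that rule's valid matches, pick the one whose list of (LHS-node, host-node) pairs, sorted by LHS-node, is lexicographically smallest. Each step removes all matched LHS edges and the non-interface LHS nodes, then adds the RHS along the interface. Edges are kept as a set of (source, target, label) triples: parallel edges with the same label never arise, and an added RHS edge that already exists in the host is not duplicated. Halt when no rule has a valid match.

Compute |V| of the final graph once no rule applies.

[0] host  ⇒  7 nodes, 5 edges  {1-p->0 2-r->1 4-p->2 4-r->3 6-p->2}
[1] R0 @ {0↦2, 1↦5, 2↦6, 3↦4}  ⇒  5 nodes, 3 edges  {1-p->0 2-r->1 4-r->3}
[2] R2 @ {0↦1, 1↦3, 2↦4}  ⇒  3 nodes, 2 edges  {1-p->0 2-r->1}
halt: no rule applies after step 2
NF nodes: {0:A, 1:B, 2:A}

Answer: 3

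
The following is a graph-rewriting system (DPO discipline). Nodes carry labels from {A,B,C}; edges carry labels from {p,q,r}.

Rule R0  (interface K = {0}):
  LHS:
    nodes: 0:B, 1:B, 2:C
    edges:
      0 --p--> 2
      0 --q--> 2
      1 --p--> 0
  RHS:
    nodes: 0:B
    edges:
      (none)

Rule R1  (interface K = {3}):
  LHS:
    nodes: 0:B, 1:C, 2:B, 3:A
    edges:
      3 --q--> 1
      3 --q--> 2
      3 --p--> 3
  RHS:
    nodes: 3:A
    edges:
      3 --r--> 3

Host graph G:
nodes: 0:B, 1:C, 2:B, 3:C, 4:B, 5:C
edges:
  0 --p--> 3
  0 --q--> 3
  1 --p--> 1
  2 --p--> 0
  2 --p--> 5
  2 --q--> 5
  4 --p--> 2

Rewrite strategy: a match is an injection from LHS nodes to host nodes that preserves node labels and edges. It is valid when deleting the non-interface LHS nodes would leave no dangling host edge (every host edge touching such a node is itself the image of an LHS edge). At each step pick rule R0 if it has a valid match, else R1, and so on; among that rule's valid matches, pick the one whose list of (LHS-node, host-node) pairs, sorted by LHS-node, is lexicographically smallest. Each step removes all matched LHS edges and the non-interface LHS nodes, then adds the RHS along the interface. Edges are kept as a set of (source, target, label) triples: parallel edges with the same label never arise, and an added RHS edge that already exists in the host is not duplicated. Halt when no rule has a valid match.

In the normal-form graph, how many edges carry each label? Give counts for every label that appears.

start.  V:6 E:7  edges: 0-p->3 0-q->3 1-p->1 2-p->0 2-p->5 2-q->5 4-p->2
1. fire R0 via {0↦2, 1↦4, 2↦5}  →  V:4 E:4  edges: 0-p->3 0-q->3 1-p->1 2-p->0
2. fire R0 via {0↦0, 1↦2, 2↦3}  →  V:2 E:1  edges: 1-p->1
normal form: no rule applies after step 2
NF edges: [(1, 1, 'p')]

Answer: p:1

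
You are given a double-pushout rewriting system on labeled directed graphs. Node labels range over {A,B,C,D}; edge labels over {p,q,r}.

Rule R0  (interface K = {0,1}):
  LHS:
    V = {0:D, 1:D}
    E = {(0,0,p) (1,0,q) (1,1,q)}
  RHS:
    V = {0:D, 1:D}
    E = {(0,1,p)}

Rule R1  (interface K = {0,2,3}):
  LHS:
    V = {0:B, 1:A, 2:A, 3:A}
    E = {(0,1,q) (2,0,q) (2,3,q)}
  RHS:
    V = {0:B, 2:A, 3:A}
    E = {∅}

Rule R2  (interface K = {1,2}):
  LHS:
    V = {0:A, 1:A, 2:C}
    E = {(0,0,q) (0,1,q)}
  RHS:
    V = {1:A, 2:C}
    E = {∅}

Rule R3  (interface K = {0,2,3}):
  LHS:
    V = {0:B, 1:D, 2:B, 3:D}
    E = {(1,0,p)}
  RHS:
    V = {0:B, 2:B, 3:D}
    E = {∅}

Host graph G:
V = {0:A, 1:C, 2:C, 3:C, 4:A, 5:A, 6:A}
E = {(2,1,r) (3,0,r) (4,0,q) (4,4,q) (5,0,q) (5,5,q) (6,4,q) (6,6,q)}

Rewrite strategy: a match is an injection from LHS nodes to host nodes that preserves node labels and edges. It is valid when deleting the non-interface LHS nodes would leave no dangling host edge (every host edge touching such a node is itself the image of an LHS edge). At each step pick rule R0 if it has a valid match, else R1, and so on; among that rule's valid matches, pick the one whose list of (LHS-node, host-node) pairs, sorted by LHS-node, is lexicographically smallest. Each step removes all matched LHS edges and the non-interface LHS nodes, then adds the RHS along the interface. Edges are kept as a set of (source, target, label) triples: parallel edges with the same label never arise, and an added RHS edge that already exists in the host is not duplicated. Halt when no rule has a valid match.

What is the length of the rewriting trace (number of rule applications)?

initial: |V|=7 |E|=8  E = 2-r->1 3-r->0 4-q->0 4-q->4 5-q->0 5-q->5 6-q->4 6-q->6
step 1: apply R2 at {0↦5, 1↦0, 2↦1}  → |V|=6 |E|=6  E = 2-r->1 3-r->0 4-q->0 4-q->4 6-q->4 6-q->6
step 2: apply R2 at {0↦6, 1↦4, 2↦1}  → |V|=5 |E|=4  E = 2-r->1 3-r->0 4-q->0 4-q->4
step 3: apply R2 at {0↦4, 1↦0, 2↦1}  → |V|=4 |E|=2  E = 2-r->1 3-r->0
halt: no rule applies after step 3

Answer: 3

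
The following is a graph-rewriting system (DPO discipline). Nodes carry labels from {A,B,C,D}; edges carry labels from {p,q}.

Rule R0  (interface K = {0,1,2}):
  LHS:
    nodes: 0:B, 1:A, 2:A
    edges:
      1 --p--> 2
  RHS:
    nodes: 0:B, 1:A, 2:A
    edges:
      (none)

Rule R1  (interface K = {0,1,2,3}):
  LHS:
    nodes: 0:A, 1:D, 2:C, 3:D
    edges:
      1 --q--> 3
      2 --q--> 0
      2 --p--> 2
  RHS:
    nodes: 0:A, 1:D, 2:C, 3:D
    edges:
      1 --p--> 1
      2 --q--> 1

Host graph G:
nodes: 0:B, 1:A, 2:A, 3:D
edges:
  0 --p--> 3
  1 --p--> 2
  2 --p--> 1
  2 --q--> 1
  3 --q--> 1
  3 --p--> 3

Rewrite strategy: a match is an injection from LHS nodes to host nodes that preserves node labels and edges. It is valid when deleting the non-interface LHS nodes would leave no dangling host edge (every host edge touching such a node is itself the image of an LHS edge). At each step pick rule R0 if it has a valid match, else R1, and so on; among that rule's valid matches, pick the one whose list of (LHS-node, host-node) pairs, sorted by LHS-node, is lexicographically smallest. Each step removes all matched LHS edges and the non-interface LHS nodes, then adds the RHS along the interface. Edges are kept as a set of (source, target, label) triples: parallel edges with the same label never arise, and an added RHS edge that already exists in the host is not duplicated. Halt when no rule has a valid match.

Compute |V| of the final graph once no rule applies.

start.  V:4 E:6  edges: 0-p->3 1-p->2 2-p->1 2-q->1 3-q->1 3-p->3
1. fire R0 via {0↦0, 1↦1, 2↦2}  →  V:4 E:5  edges: 0-p->3 2-p->1 2-q->1 3-q->1 3-p->3
2. fire R0 via {0↦0, 1↦2, 2↦1}  →  V:4 E:4  edges: 0-p->3 2-q->1 3-q->1 3-p->3
final graph: no rule applies after step 2
NF nodes: {0:B, 1:A, 2:A, 3:D}

Answer: 4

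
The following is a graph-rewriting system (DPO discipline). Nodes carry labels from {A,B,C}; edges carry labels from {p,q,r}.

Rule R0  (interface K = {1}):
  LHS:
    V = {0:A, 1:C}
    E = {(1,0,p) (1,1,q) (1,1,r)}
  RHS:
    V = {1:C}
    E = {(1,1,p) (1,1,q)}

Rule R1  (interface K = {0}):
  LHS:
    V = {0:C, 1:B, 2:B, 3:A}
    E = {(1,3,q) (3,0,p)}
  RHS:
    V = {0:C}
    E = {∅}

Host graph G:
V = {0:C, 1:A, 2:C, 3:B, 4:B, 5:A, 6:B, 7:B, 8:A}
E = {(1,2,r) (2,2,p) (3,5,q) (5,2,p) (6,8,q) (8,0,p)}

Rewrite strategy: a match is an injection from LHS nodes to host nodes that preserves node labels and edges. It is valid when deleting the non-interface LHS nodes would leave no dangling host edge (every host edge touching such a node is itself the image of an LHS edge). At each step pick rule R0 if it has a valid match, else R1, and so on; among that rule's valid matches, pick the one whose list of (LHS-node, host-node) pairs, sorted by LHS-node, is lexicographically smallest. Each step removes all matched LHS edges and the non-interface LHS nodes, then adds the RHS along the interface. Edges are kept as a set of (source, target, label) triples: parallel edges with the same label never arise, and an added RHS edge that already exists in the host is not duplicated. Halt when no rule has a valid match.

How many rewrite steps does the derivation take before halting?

start.  V:9 E:6  edges: 1-r->2 2-p->2 3-q->5 5-p->2 6-q->8 8-p->0
1. fire R1 via {0↦0, 1↦6, 2↦4, 3↦8}  →  V:6 E:4  edges: 1-r->2 2-p->2 3-q->5 5-p->2
2. fire R1 via {0↦2, 1↦3, 2↦7, 3↦5}  →  V:3 E:2  edges: 1-r->2 2-p->2
normal form: no rule applies after step 2

Answer: 2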